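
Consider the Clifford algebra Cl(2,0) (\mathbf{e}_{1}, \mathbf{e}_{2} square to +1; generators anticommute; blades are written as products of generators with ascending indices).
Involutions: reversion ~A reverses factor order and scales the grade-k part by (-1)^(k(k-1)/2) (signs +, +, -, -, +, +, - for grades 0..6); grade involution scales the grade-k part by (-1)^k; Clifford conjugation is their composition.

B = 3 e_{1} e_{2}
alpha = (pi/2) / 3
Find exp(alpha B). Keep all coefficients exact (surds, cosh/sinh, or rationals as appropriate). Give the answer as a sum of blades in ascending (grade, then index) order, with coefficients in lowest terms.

B^2 = (3)^2*(e_{1} e_{2})^2 = 9*(-1) = -9 (a basis 2-blade squares to minus the product of its generators' squares).
B^2 = -9 — the negative square puts this in the circular regime; l = 3, alpha*l = \frac{\pi}{2}, so exp(alpha B) = cos(\frac{\pi}{2}) + (sin(\frac{\pi}{2})/3)*B = 0 + (\frac{1}{3})*B.
Answer: e_{1} e_{2}


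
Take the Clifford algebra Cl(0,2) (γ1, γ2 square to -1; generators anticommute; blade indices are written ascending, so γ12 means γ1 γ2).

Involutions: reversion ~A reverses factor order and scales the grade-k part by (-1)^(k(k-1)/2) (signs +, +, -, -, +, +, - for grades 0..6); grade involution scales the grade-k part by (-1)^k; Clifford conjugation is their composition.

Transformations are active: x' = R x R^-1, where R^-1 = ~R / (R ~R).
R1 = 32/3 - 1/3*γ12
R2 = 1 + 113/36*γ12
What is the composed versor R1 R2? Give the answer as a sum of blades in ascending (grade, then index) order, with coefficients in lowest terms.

Distribute over the terms of R1 (each basis-blade product reordered to ascending indices, repeated generators contracted through their squares):
(32/3) R2 = 32/3 + 904/27*γ12
(-1/3*γ12) R2 = 113/108 - 1/3*γ12
Summing the partial products and collecting blades:
Answer: 1265/108 + 895/27*γ12


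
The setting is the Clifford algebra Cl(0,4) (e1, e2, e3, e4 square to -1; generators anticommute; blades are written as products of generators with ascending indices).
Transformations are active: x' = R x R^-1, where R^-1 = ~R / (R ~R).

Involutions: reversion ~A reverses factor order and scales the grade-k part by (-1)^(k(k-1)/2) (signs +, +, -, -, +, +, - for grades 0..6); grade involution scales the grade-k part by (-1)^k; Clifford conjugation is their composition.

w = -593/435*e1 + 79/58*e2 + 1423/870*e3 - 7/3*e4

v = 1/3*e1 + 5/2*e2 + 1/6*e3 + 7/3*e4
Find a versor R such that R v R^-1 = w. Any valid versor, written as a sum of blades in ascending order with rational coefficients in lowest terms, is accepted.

Reasoning: v^2 = w^2 = -71/6 since conjugation preserves the quadratic form; R = v + w = -448/435*e1 + 112/29*e2 + 784/435*e3 is then valid when invertible, keeping its own part and reversing (v - w)/2.
Answer: -448/435*e1 + 112/29*e2 + 784/435*e3


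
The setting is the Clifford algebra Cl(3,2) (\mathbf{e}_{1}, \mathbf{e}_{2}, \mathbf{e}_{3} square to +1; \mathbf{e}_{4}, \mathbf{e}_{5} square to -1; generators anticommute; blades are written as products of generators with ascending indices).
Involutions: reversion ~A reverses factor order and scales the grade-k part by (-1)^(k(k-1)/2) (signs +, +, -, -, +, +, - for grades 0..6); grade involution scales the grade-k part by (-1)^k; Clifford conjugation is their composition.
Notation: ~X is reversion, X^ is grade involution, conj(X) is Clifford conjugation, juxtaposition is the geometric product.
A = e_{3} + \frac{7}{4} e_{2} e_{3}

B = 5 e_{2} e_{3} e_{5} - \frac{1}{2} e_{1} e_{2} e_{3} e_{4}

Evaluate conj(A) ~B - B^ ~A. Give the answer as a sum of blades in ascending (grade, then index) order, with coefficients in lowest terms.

first term: -\frac{35}{4} e_{5} - \frac{7}{8} e_{1} e_{4} - 5 e_{2} e_{5} + \frac{1}{2} e_{1} e_{2} e_{4}
second term: -\frac{35}{4} e_{5} - \frac{7}{8} e_{1} e_{4} + 5 e_{2} e_{5} + \frac{1}{2} e_{1} e_{2} e_{4}
Answer: -10 e_{2} e_{5}


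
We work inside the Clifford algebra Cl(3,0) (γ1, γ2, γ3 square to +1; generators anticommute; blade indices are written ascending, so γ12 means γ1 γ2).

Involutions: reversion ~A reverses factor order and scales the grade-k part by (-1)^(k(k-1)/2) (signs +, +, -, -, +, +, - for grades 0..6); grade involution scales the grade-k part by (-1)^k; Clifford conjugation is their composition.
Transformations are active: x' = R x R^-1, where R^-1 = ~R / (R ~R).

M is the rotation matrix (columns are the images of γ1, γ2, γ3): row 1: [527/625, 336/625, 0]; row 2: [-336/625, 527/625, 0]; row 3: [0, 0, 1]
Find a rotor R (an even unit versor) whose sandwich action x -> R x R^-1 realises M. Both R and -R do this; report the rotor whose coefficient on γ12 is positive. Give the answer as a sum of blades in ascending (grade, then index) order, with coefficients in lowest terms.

Method: write R = a + b12*γ12 + b13*γ13 + b23*γ23 with a^2 + b12^2 + b13^2 + b23^2 = 1 (so R^-1 = ~R). Expanding the columns R e_j ~R gives tr M = 4a^2 - 1 and, from the antisymmetric part, M21 - M12 = -4a*b12, M13 - M31 = 4a*b13, M32 - M23 = -4a*b23.
Here tr M = 1679/625, so a^2 = (1 + tr M)/4 = 576/625 and a = ±24/25. Taking a = 24/25: M21 - M12 = -672/625, M13 - M31 = 0, M32 - M23 = 0, giving b12 = 7/25, b13 = 0, b23 = 0, i.e. R = 24/25 + 7/25*γ12.
Its γ12 coefficient is already positive.
Answer: 24/25 + 7/25*γ12. Note: both R and -R realise this M (trace 1679/625); the covering map identifies them, and the γ12-coefficient sign is the tie-breaker.


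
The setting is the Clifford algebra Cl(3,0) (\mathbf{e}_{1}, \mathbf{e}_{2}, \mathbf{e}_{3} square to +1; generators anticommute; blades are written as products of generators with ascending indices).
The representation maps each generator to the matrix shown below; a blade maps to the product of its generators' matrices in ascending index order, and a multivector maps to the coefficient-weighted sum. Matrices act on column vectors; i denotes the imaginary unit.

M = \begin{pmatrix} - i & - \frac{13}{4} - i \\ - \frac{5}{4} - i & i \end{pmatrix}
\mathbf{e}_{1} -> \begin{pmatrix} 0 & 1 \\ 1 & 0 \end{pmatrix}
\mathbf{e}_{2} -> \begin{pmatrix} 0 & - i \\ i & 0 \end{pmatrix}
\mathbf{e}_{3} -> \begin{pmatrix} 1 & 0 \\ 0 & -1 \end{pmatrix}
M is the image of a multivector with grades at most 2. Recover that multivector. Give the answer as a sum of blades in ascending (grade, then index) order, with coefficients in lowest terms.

Method: 1, rho(e_{1}), rho(e_{2}), rho(e_{3}) form a trace-orthogonal basis of the 2x2 complex matrices (tr(X Y) = 2 if X = Y, else 0), so M = m0*1 + m1*rho(e_{1}) + m2*rho(e_{2}) + m3*rho(e_{3}) with m0 = tr(M)/2 = 0, m1 = tr(M rho(e_{1}))/2 = - \frac{9}{4} - i, m2 = tr(M rho(e_{2}))/2 = - i, m3 = tr(M rho(e_{3}))/2 = - i.
Multiplying table entries, the bivector images are rho(e_{1} e_{2}) = i*rho(e_{3}), rho(e_{1} e_{3}) = -i*rho(e_{2}), rho(e_{2} e_{3}) = i*rho(e_{1}); with real blade coefficients the real parts of m0..m3 are the coefficients of 1, e_{1}, e_{2}, e_{3} and the imaginary parts give the bivectors (e_{2} e_{3}: Im m1, e_{1} e_{3}: -Im m2, e_{1} e_{2}: Im m3).
Answer: -\frac{9}{4} e_{1} - e_{1} e_{2} + e_{1} e_{3} - e_{2} e_{3}


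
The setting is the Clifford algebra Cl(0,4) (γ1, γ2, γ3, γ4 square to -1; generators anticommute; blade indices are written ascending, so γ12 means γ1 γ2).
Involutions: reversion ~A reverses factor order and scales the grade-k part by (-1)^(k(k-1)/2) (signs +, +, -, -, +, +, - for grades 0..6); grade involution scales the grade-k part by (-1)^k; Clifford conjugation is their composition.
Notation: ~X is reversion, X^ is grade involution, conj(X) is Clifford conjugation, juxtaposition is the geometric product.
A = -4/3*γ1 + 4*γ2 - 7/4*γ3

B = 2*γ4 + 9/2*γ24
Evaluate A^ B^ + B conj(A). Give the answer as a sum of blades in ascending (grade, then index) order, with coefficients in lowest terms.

first term: 18*γ4 - 8/3*γ14 + 8*γ24 - 7/2*γ34 + 6*γ124 - 63/8*γ234
second term: -18*γ4 - 8/3*γ14 + 8*γ24 - 7/2*γ34 + 6*γ124 - 63/8*γ234
Answer: -16/3*γ14 + 16*γ24 - 7*γ34 + 12*γ124 - 63/4*γ234


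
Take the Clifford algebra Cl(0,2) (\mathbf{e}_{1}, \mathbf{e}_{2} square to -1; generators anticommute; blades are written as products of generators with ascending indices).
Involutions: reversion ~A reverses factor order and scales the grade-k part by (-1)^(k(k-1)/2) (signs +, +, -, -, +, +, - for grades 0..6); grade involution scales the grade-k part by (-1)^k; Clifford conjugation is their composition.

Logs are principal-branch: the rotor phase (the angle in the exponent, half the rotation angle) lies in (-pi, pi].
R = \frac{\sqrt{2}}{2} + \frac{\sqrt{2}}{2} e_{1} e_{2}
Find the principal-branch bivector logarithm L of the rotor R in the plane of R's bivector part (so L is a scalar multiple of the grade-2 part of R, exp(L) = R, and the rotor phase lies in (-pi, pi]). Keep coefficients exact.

The scalar part of R is \frac{\sqrt{2}}{2}, which fixes the principal-branch rotor phase; the unit plane is then the bivector part divided by the sine of that phase, and L is that plane scaled by the phase.
Concretely: cos(phase) = \frac{\sqrt{2}}{2} gives phase = ±\frac{\pi}{4}, and since phase/sin(phase) is even the sign is immaterial: L = (phase/sin(phase)) * <R>_2 = (\frac{\sqrt{2} \pi}{4}) * <R>_2.
Answer: \frac{\pi}{4} e_{1} e_{2}


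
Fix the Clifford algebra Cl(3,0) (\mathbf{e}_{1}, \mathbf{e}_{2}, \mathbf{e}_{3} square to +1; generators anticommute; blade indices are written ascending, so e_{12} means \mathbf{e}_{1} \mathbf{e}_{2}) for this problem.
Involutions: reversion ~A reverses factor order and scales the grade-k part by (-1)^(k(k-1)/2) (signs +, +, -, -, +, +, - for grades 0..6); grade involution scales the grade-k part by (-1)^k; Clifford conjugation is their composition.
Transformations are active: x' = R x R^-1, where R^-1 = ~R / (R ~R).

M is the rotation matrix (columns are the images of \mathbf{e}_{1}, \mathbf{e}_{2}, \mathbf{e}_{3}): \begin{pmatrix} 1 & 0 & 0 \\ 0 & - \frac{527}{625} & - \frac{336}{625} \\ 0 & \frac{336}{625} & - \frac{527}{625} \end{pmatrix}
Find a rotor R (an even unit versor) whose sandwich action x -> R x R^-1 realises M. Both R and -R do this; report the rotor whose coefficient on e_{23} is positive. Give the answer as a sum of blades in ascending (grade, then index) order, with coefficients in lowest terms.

Method: write R = a + b12*e_{12} + b13*e_{13} + b23*e_{23} with a^2 + b12^2 + b13^2 + b23^2 = 1 (so R^-1 = ~R). Expanding the columns R e_j ~R gives tr M = 4a^2 - 1 and, from the antisymmetric part, M21 - M12 = -4a*b12, M13 - M31 = 4a*b13, M32 - M23 = -4a*b23.
Here tr M = -\frac{429}{625}, so a^2 = (1 + tr M)/4 = \frac{49}{625} and a = ±\frac{7}{25}. Taking a = \frac{7}{25}: M21 - M12 = 0, M13 - M31 = 0, M32 - M23 = \frac{672}{625}, giving b12 = 0, b13 = 0, b23 = -\frac{24}{25}, i.e. R = \frac{7}{25} - \frac{24}{25} e_{23}.
Its e_{23} coefficient is negative, so report the other preimage -R.
Answer: -\frac{7}{25} + \frac{24}{25} e_{23}. Note: both R and -R realise this M (trace -\frac{429}{625}); the covering map identifies them, and the e_{23}-coefficient sign is the tie-breaker.


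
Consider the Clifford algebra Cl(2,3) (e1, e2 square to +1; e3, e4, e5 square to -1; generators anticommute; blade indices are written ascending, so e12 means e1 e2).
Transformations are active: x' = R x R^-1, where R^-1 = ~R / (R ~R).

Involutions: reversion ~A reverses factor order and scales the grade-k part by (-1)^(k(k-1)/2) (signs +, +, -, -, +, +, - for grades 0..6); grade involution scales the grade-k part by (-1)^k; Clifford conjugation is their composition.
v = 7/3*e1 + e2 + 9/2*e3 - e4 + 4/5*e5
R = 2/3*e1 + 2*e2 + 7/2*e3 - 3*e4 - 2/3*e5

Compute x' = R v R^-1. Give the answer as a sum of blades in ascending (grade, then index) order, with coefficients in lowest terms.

~R = 2/3*e1 + 2*e2 + 7/2*e3 - 3*e4 - 2/3*e5, and R ~R = -69/4, so R^-1 = ~R / (-69/4).
R v = -2639/180 - 4*e12 - 31/6*e13 + 19/3*e14 + 94/45*e15 + 11/2*e23 + e24 + 34/15*e25 + 10*e34 + 29/5*e35 - 46/15*e45
Answer: -11179/9315*e1 + 7451/3105*e2 + 9001/6210*e3 - 4243/1035*e4 - 18008/9315*e5


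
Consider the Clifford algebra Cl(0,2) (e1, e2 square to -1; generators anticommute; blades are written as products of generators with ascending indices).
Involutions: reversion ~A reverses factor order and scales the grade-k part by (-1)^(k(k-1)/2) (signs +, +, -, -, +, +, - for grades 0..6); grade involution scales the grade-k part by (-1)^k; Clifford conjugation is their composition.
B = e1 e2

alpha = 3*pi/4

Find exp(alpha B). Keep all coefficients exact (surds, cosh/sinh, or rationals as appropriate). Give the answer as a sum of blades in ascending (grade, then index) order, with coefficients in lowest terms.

B^2 = (1)^2*(e1 e2)^2 = 1*(-1) = -1 (a basis 2-blade squares to minus the product of its generators' squares).
B^2 = -1 — since the square is negative, the closed form is circular: l = 1, alpha*l = 3*pi/4, so exp(alpha B) = cos(3*pi/4) + (sin(3*pi/4)/1)*B = -sqrt(2)/2 + (sqrt(2)/2)*B.
Answer: -sqrt(2)/2 + sqrt(2)/2*e1 e2


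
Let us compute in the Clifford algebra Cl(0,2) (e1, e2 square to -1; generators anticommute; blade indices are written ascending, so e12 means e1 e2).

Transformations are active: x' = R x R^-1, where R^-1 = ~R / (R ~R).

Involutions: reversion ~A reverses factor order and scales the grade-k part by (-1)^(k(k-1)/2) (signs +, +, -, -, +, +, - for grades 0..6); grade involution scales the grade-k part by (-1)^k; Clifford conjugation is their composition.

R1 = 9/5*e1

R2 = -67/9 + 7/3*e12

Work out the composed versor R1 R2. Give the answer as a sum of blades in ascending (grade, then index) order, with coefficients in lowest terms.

Distribute over the terms of R1 (each basis-blade product reordered to ascending indices, repeated generators contracted through their squares):
(9/5*e1) R2 = -67/5*e1 - 21/5*e2
Answer: -67/5*e1 - 21/5*e2


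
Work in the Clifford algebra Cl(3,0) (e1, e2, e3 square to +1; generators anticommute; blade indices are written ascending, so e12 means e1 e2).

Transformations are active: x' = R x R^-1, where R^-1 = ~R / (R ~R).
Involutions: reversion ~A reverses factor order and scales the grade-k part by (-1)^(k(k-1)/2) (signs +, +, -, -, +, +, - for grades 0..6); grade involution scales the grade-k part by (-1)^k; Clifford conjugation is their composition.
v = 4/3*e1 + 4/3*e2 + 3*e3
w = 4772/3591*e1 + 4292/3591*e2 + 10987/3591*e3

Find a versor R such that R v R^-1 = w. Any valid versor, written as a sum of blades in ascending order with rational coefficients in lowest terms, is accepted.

The midline construction: v and w both square to 113/9, so reflecting in their sum 9560/3591*e1 + 9080/3591*e2 + 21760/3591*e3 exchanges them.
Answer: 9560/3591*e1 + 9080/3591*e2 + 21760/3591*e3


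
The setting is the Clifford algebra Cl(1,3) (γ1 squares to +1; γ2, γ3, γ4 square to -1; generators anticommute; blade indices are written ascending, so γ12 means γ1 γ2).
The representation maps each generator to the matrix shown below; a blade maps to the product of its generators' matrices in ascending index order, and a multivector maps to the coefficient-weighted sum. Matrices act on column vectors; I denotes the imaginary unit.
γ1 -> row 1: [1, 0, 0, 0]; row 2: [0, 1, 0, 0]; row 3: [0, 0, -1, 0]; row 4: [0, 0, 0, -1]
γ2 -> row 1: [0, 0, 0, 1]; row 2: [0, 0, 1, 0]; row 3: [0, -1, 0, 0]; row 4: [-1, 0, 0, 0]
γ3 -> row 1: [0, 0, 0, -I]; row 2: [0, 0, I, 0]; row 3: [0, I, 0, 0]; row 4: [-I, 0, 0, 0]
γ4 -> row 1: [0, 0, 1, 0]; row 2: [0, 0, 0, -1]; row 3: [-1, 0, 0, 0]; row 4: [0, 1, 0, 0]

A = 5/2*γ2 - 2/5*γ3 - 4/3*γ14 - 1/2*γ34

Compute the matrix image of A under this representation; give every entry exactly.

Bivector images (products of the table entries): rho(γ14) = rho(γ1)rho(γ4) = row 1: [0, 0, 1, 0]; row 2: [0, 0, 0, -1]; row 3: [1, 0, 0, 0]; row 4: [0, -1, 0, 0]; rho(γ34) = rho(γ3)rho(γ4) = row 1: [0, -I, 0, 0]; row 2: [-I, 0, 0, 0]; row 3: [0, 0, 0, -I]; row 4: [0, 0, -I, 0].
M = (5/2)*rho(γ2) + (-2/5)*rho(γ3) + (-4/3)*rho(γ14) + (-1/2)*rho(γ34), summed entrywise:
Answer: row 1: [0, I/2, -4/3, 5/2 + 2*I/5]; row 2: [I/2, 0, 5/2 - 2*I/5, 4/3]; row 3: [-4/3, -5/2 - 2*I/5, 0, I/2]; row 4: [-5/2 + 2*I/5, 4/3, I/2, 0]


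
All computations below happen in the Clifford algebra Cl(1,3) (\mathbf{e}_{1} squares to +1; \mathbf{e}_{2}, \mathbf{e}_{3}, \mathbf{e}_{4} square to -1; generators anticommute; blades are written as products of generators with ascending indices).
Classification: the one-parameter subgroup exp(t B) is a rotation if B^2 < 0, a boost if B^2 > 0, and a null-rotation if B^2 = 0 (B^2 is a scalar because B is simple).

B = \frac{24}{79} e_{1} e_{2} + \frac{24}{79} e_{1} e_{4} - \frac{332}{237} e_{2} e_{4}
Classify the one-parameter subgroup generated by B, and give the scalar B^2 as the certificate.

B^2 term by term: the squares give (\frac{24}{79})^2*(e_{1} e_{2})^2 + (\frac{24}{79})^2*(e_{1} e_{4})^2 + (-\frac{332}{237})^2*(e_{2} e_{4})^2 = \frac{576}{6241}*(+1) + \frac{576}{6241}*(+1) + \frac{110224}{56169}*(-1) = -\frac{16}{9} (each basis 2-blade squares to minus the product of its generators' squares); cross terms between blades sharing an index anticommute and cancel. So B^2 = -\frac{16}{9}.
Answer: rotation, certificate B^2 = -\frac{16}{9}. The scalar -\frac{16}{9} is the complete invariant here: its sign names the subgroup type.


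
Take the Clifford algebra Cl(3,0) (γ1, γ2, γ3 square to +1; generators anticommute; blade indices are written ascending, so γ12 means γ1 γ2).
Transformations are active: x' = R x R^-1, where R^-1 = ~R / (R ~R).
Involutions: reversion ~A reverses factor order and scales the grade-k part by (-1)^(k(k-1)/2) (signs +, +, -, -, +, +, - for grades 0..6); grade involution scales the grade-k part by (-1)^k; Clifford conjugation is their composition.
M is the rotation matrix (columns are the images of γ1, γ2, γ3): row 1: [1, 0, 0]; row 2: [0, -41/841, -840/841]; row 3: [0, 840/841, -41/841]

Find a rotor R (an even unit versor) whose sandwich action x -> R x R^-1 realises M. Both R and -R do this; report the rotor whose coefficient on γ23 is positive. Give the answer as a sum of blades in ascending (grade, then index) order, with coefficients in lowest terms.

Method: write R = a + b12*γ12 + b13*γ13 + b23*γ23 with a^2 + b12^2 + b13^2 + b23^2 = 1 (so R^-1 = ~R). Expanding the columns R e_j ~R gives tr M = 4a^2 - 1 and, from the antisymmetric part, M21 - M12 = -4a*b12, M13 - M31 = 4a*b13, M32 - M23 = -4a*b23.
Here tr M = 759/841, so a^2 = (1 + tr M)/4 = 400/841 and a = ±20/29. Taking a = 20/29: M21 - M12 = 0, M13 - M31 = 0, M32 - M23 = 1680/841, giving b12 = 0, b13 = 0, b23 = -21/29, i.e. R = 20/29 - 21/29*γ23.
Its γ23 coefficient is negative, so report the other preimage -R.
Answer: -20/29 + 21/29*γ23. Why the constraint matters: R and -R act identically through the sandwich — M has trace 759/841 either way — so only the sign condition on γ23 picks one of the two preimages.


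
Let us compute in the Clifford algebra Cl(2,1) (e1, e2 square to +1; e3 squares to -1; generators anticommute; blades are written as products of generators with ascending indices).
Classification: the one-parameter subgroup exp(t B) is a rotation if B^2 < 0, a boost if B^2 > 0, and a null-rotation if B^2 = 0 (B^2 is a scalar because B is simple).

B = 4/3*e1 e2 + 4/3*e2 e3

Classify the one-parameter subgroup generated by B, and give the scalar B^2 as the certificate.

B^2 term by term: the squares give (4/3)^2*(e1 e2)^2 + (4/3)^2*(e2 e3)^2 = 16/9*(-1) + 16/9*(+1) = 0 (each basis 2-blade squares to minus the product of its generators' squares); cross terms between blades sharing an index anticommute and cancel. So B^2 = 0.
Answer: null-rotation, certificate B^2 = 0. B^2 = 0 is basis-independent, so its sign is the whole story.


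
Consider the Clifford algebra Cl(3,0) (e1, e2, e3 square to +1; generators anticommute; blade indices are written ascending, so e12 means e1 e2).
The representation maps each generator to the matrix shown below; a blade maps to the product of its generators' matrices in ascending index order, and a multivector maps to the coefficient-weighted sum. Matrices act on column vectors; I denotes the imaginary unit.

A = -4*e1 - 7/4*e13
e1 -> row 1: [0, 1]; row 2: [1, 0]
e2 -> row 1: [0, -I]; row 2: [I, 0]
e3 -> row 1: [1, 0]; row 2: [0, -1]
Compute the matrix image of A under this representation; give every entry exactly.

Bivector images (products of the table entries): rho(e13) = rho(e1)rho(e3) = row 1: [0, -1]; row 2: [1, 0].
M = (-4)*rho(e1) + (-7/4)*rho(e13), summed entrywise:
Answer: row 1: [0, -9/4]; row 2: [-23/4, 0]


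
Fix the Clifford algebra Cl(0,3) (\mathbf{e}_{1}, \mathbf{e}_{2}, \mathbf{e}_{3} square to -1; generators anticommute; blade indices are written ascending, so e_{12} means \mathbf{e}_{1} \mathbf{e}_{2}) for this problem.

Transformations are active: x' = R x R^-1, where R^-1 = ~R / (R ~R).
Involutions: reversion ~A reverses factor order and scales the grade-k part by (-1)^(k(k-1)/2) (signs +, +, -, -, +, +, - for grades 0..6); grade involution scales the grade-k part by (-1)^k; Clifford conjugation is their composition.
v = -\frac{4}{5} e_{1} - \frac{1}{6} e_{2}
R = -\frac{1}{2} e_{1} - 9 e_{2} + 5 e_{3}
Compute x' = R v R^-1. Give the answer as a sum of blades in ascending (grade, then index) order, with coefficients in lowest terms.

~R = -\frac{1}{2} e_{1} - 9 e_{2} + 5 e_{3}, and R ~R = -\frac{425}{4}, so R^-1 = ~R / (-\frac{425}{4}).
R v = -\frac{19}{10} - \frac{427}{60} e_{12} + 4 e_{13} + \frac{5}{6} e_{23}
Answer: \frac{1662}{2125} e_{1} - \frac{1979}{12750} e_{2} + \frac{76}{425} e_{3}


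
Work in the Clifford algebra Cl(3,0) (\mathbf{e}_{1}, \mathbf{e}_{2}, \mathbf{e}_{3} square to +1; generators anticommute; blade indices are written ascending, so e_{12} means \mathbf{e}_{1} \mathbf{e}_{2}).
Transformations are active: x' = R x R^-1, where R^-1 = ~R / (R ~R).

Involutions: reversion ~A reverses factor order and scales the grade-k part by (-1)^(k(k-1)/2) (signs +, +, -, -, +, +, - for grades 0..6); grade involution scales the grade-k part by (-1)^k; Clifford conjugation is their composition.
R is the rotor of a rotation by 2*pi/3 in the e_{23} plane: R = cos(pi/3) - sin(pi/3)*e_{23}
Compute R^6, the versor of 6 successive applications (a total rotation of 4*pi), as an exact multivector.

Rotor phase runs at HALF the rotation angle; powers of one rotor simply add phase, so after 6 steps in e_{23} the phase is 6*pi/3 = 2 \pi and R^6 = cos(2 \pi) - sin(2 \pi)*e_{23}.
cos(2 \pi) = 1 and sin(2 \pi) = 0, so R^6 = 1. The total rotation 4*pi is 2 full turns, so every vector returns to itself, yet the rotor is +1, back on the identity sheet (an even number of 2*pi turns).
Answer: 1


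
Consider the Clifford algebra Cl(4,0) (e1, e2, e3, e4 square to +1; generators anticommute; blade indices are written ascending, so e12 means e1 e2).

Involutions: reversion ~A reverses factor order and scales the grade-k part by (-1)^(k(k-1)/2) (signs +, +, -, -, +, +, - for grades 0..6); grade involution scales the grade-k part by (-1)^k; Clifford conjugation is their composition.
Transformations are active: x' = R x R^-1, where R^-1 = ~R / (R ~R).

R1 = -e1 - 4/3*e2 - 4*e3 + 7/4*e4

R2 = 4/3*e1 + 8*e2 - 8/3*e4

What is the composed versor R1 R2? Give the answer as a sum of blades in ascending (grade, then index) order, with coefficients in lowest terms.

Distribute over the terms of R2 (each basis-blade product reordered to ascending indices, repeated generators contracted through their squares):
R1 (4/3*e1) = -4/3 + 16/9*e12 + 16/3*e13 - 7/3*e14
R1 (8*e2) = -32/3 - 8*e12 + 32*e23 - 14*e24
R1 (-8/3*e4) = -14/3 + 8/3*e14 + 32/9*e24 + 32/3*e34
Summing the partial products and collecting blades:
Answer: -50/3 - 56/9*e12 + 16/3*e13 + 1/3*e14 + 32*e23 - 94/9*e24 + 32/3*e34


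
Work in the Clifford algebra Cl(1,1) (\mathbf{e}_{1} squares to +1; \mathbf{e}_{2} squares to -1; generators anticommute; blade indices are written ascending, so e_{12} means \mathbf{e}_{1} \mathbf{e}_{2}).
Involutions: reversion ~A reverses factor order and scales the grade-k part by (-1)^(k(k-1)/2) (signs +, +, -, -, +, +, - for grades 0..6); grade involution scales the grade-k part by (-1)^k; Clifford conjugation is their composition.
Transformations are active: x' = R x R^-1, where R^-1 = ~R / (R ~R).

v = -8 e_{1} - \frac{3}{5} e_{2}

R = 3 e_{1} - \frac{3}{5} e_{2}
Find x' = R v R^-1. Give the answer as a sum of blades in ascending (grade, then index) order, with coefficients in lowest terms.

~R = 3 e_{1} - \frac{3}{5} e_{2}, and R ~R = \frac{216}{25}, so R^-1 = ~R / (\frac{216}{25}).
R v = -\frac{609}{25} - \frac{33}{5} e_{12}
Answer: -\frac{107}{12} e_{1} + \frac{239}{60} e_{2}


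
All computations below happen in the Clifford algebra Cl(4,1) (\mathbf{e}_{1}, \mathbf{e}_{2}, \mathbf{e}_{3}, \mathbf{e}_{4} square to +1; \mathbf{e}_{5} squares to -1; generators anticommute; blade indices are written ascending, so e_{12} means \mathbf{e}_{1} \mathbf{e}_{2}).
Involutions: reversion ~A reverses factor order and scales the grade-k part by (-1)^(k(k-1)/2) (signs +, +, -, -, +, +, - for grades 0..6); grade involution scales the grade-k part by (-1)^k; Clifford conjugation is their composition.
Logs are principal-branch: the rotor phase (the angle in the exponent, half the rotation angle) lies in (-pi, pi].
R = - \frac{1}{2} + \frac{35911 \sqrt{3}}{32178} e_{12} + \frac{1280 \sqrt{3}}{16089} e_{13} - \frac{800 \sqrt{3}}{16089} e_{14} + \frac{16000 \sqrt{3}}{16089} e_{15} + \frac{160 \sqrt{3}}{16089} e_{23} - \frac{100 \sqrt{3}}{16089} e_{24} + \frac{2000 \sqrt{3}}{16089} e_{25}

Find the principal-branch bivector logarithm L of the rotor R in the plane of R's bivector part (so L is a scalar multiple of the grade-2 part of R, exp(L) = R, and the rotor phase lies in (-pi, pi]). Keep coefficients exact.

The scalar part of R is - \frac{1}{2}, which fixes the principal-branch rotor phase; the unit plane is then the bivector part divided by the sine of that phase, and L is that plane scaled by the phase.
Concretely: cos(phase) = - \frac{1}{2} gives phase = ±\frac{2 \pi}{3}, and since phase/sin(phase) is even the sign is immaterial: L = (phase/sin(phase)) * <R>_2 = (\frac{4 \sqrt{3} \pi}{9}) * <R>_2.
Answer: \frac{71822 \pi}{48267} e_{12} + \frac{5120 \pi}{48267} e_{13} - \frac{3200 \pi}{48267} e_{14} + \frac{64000 \pi}{48267} e_{15} + \frac{640 \pi}{48267} e_{23} - \frac{400 \pi}{48267} e_{24} + \frac{8000 \pi}{48267} e_{25}


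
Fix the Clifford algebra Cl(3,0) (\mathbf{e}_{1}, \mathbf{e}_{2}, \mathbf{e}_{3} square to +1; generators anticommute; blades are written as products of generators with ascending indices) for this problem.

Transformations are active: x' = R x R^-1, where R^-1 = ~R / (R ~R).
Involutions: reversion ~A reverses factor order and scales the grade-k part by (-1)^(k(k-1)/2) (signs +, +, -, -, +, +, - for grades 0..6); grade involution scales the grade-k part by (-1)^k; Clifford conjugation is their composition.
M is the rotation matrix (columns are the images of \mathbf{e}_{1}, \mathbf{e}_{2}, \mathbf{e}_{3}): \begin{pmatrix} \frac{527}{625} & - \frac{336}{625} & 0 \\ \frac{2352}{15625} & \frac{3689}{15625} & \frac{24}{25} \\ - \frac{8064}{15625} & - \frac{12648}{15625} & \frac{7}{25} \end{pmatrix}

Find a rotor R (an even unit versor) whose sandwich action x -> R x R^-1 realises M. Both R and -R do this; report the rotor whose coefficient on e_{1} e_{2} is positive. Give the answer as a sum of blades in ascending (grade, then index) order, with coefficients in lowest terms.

Method: write R = a + b12*e_{1} e_{2} + b13*e_{1} e_{3} + b23*e_{2} e_{3} with a^2 + b12^2 + b13^2 + b23^2 = 1 (so R^-1 = ~R). Expanding the columns R e_j ~R gives tr M = 4a^2 - 1 and, from the antisymmetric part, M21 - M12 = -4a*b12, M13 - M31 = 4a*b13, M32 - M23 = -4a*b23.
Here tr M = \frac{21239}{15625}, so a^2 = (1 + tr M)/4 = \frac{9216}{15625} and a = ±\frac{96}{125}. Taking a = \frac{96}{125}: M21 - M12 = \frac{10752}{15625}, M13 - M31 = \frac{8064}{15625}, M32 - M23 = -\frac{27648}{15625}, giving b12 = -\frac{28}{125}, b13 = \frac{21}{125}, b23 = \frac{72}{125}, i.e. R = \frac{96}{125} - \frac{28}{125} e_{1} e_{2} + \frac{21}{125} e_{1} e_{3} + \frac{72}{125} e_{2} e_{3}.
Its e_{1} e_{2} coefficient is negative, so report the other preimage -R.
Answer: -\frac{96}{125} + \frac{28}{125} e_{1} e_{2} - \frac{21}{125} e_{1} e_{3} - \frac{72}{125} e_{2} e_{3}. Recall the cover is two-to-one: with M of trace \frac{21239}{15625}, both preimages act alike, and the stated e_{1} e_{2} sign chooses the sheet.


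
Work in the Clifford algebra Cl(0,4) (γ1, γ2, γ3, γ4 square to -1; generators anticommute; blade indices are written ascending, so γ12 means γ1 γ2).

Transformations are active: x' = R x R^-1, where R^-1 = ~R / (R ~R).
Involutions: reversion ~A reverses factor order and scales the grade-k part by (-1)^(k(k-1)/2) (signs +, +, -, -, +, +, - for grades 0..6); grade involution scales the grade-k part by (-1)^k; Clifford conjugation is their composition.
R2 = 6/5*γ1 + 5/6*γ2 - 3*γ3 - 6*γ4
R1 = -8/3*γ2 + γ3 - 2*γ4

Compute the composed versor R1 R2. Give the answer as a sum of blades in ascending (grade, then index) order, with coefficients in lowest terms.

Distribute over the terms of R1 (each basis-blade product reordered to ascending indices, repeated generators contracted through their squares):
(-8/3*γ2) R2 = 20/9 + 16/5*γ12 + 8*γ23 + 16*γ24
(γ3) R2 = 3 - 6/5*γ13 - 5/6*γ23 - 6*γ34
(-2*γ4) R2 = -12 + 12/5*γ14 + 5/3*γ24 - 6*γ34
Summing the partial products and collecting blades:
Answer: -61/9 + 16/5*γ12 - 6/5*γ13 + 12/5*γ14 + 43/6*γ23 + 53/3*γ24 - 12*γ34


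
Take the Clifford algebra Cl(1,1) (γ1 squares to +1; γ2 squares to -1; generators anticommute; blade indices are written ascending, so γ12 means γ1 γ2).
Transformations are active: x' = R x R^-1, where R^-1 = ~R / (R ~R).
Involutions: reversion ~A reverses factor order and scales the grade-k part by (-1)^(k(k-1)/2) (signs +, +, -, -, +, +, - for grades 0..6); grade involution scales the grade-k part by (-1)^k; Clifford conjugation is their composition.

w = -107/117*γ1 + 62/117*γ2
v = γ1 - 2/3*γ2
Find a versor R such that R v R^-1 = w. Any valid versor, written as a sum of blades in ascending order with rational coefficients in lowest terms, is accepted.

Since q(v) = q(w) = 5/9, the sum R = v + w = 10/117*γ1 - 16/117*γ2 does the job whenever invertible.
Answer: 10/117*γ1 - 16/117*γ2


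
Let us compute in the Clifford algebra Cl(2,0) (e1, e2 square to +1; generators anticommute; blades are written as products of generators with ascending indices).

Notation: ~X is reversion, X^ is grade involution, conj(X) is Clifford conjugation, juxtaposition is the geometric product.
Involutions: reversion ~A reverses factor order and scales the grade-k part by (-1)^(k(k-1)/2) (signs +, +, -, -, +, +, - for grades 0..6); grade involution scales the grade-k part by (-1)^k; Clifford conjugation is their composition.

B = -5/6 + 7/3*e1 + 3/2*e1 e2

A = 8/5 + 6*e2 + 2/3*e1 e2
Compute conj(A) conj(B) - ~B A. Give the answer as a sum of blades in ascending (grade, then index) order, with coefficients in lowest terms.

first term: -7/3 - 191/15*e1 + 31/9*e2 - 713/45*e1 e2
second term: -1/3 - 79/15*e1 - 31/9*e2 + 497/45*e1 e2
Answer: -2 - 112/15*e1 + 62/9*e2 - 242/9*e1 e2


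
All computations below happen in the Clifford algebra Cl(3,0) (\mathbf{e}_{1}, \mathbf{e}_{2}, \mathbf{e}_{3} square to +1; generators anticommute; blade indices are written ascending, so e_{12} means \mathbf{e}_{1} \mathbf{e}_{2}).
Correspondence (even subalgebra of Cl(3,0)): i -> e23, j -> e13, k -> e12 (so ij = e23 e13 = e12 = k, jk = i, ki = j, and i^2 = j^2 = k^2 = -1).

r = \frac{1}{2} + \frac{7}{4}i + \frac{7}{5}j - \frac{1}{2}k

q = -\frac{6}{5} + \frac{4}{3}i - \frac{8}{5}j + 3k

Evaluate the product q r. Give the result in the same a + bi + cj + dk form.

In blades: q = -\frac{6}{5} + 3 e_{12} - \frac{8}{5} e_{13} + \frac{4}{3} e_{23}, r = \frac{1}{2} - \frac{1}{2} e_{12} + \frac{7}{5} e_{13} + \frac{7}{4} e_{23}.
Distribute q over r term by term (generator squares from the signature, products reordered to ascending indices): (-\frac{6}{5})*r = -\frac{3}{5} + \frac{3}{5} e_{12} - \frac{42}{25} e_{13} - \frac{21}{10} e_{23}; (3 e_{12})*r = \frac{3}{2} + \frac{3}{2} e_{12} + \frac{21}{4} e_{13} - \frac{21}{5} e_{23}; (-\frac{8}{5} e_{13})*r = \frac{56}{25} + \frac{14}{5} e_{12} - \frac{4}{5} e_{13} + \frac{4}{5} e_{23}; (\frac{4}{3} e_{23})*r = -\frac{7}{3} + \frac{28}{15} e_{12} + \frac{2}{3} e_{13} + \frac{2}{3} e_{23}.
Sum: \frac{121}{150} + \frac{203}{30} e_{12} + \frac{1031}{300} e_{13} - \frac{29}{6} e_{23}; translating back through the correspondence:
Answer: \frac{121}{150} - \frac{29}{6}i + \frac{1031}{300}j + \frac{203}{30}k


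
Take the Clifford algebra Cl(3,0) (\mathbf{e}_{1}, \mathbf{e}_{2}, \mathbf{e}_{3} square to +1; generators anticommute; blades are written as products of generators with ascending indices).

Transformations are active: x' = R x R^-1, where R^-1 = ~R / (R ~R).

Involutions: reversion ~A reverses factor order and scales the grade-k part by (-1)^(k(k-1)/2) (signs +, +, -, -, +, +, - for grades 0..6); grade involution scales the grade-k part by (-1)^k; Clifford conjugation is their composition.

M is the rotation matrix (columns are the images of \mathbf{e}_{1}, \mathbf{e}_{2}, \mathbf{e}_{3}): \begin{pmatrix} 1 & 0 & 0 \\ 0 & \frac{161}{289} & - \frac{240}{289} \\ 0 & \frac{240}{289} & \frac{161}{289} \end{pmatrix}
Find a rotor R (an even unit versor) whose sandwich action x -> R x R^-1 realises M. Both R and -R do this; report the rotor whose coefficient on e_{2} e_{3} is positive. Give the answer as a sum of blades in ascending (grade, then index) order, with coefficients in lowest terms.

Method: write R = a + b12*e_{1} e_{2} + b13*e_{1} e_{3} + b23*e_{2} e_{3} with a^2 + b12^2 + b13^2 + b23^2 = 1 (so R^-1 = ~R). Expanding the columns R e_j ~R gives tr M = 4a^2 - 1 and, from the antisymmetric part, M21 - M12 = -4a*b12, M13 - M31 = 4a*b13, M32 - M23 = -4a*b23.
Here tr M = \frac{611}{289}, so a^2 = (1 + tr M)/4 = \frac{225}{289} and a = ±\frac{15}{17}. Taking a = \frac{15}{17}: M21 - M12 = 0, M13 - M31 = 0, M32 - M23 = \frac{480}{289}, giving b12 = 0, b13 = 0, b23 = -\frac{8}{17}, i.e. R = \frac{15}{17} - \frac{8}{17} e_{2} e_{3}.
Its e_{2} e_{3} coefficient is negative, so report the other preimage -R.
Answer: -\frac{15}{17} + \frac{8}{17} e_{2} e_{3}. Key observation: the double cover Spin(3) -> SO(3) sends R and -R to the same matrix (trace \frac{611}{289} here), so the stated sign of the e_{2} e_{3} coefficient is what selects one sheet.


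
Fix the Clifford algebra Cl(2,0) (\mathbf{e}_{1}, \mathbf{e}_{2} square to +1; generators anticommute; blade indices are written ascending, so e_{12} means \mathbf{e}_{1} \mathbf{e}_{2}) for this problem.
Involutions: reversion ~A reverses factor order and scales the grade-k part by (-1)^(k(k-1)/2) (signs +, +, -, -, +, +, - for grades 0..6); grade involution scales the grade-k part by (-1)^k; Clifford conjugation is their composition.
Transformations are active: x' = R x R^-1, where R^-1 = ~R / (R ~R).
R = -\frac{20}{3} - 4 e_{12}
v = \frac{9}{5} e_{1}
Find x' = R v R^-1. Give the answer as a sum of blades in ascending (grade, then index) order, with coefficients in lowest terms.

~R = -\frac{20}{3} + 4 e_{12}, and R ~R = \frac{544}{9}, so R^-1 = ~R / (\frac{544}{9}).
R v = -12 e_{1} + \frac{36}{5} e_{2}
Answer: \frac{72}{85} e_{1} - \frac{27}{17} e_{2}


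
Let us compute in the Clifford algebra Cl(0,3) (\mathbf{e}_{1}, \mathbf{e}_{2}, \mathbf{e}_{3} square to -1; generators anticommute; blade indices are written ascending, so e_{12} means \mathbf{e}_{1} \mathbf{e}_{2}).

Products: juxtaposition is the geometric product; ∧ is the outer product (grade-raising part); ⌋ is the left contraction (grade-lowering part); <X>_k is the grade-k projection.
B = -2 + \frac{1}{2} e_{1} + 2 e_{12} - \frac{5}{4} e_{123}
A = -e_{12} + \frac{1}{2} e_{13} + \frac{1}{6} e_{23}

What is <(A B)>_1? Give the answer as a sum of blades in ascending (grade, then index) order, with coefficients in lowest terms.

step 1: 2 + \frac{5}{24} e_{1} - \frac{9}{8} e_{2} - e_{3} + 2 e_{12} - \frac{2}{3} e_{13} - \frac{4}{3} e_{23} + \frac{1}{12} e_{123}
step 2: \frac{5}{24} e_{1} - \frac{9}{8} e_{2} - e_{3}
Answer: \frac{5}{24} e_{1} - \frac{9}{8} e_{2} - e_{3}


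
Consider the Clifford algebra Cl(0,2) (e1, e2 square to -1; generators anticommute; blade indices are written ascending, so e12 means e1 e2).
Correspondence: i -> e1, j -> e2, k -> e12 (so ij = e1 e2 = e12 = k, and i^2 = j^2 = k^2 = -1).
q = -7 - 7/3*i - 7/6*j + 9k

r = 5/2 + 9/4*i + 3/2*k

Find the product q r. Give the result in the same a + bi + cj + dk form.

In blades: q = -7 - 7/3*e1 - 7/6*e2 + 9*e12, r = 5/2 + 9/4*e1 + 3/2*e12.
Distribute q over r term by term (generator squares from the signature, products reordered to ascending indices): (-7)*r = -35/2 - 63/4*e1 - 21/2*e12; (-7/3*e1)*r = 21/4 - 35/6*e1 + 7/2*e2; (-7/6*e2)*r = -7/4*e1 - 35/12*e2 + 21/8*e12; (9*e12)*r = -27/2 + 81/4*e2 + 45/2*e12.
Sum: -103/4 - 70/3*e1 + 125/6*e2 + 117/8*e12; translating back through the correspondence:
Answer: -103/4 - 70/3*i + 125/6*j + 117/8*k


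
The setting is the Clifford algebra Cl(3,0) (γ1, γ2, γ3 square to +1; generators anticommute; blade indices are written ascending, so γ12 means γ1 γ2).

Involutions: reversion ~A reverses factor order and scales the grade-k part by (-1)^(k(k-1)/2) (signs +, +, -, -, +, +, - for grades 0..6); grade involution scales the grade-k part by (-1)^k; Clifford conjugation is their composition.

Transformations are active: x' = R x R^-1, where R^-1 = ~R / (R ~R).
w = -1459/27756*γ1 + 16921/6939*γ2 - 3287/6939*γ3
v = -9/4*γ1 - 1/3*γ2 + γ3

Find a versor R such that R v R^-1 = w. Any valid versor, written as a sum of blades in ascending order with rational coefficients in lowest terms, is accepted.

Here q(v) = q(w) = 889/144; the classical choice R = v + w = -31955/13878*γ1 + 14608/6939*γ2 + 3652/6939*γ3 then realises v -> w under the sandwich.
Answer: -31955/13878*γ1 + 14608/6939*γ2 + 3652/6939*γ3


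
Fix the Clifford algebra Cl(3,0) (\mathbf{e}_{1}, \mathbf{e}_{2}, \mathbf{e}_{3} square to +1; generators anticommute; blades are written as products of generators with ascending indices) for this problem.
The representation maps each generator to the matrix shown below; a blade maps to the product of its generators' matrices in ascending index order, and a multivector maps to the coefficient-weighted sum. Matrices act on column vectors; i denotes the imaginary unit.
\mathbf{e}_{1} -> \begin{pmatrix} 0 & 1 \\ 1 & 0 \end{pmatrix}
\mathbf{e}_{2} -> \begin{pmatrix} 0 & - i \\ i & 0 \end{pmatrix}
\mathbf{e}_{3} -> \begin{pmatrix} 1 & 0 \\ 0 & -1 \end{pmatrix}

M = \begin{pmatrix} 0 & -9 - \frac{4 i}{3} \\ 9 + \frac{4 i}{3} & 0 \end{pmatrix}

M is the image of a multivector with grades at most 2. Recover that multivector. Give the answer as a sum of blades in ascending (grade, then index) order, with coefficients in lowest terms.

Method: 1, rho(e_{1}), rho(e_{2}), rho(e_{3}) form a trace-orthogonal basis of the 2x2 complex matrices (tr(X Y) = 2 if X = Y, else 0), so M = m0*1 + m1*rho(e_{1}) + m2*rho(e_{2}) + m3*rho(e_{3}) with m0 = tr(M)/2 = 0, m1 = tr(M rho(e_{1}))/2 = 0, m2 = tr(M rho(e_{2}))/2 = \frac{4}{3} - 9 i, m3 = tr(M rho(e_{3}))/2 = 0.
Multiplying table entries, the bivector images are rho(e_{1} e_{2}) = i*rho(e_{3}), rho(e_{1} e_{3}) = -i*rho(e_{2}), rho(e_{2} e_{3}) = i*rho(e_{1}); with real blade coefficients the real parts of m0..m3 are the coefficients of 1, e_{1}, e_{2}, e_{3} and the imaginary parts give the bivectors (e_{2} e_{3}: Im m1, e_{1} e_{3}: -Im m2, e_{1} e_{2}: Im m3).
Answer: \frac{4}{3} e_{2} + 9 e_{1} e_{3}


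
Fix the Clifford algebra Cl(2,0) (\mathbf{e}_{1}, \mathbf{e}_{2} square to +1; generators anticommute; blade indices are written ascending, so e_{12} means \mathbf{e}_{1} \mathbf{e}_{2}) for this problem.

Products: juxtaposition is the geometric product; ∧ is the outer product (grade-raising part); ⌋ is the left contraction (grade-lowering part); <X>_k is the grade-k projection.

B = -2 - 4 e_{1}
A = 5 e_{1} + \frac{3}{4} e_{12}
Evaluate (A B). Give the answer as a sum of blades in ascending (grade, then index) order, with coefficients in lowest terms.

step 1: -20 - 10 e_{1} + 3 e_{2} - \frac{3}{2} e_{12}
Answer: -20 - 10 e_{1} + 3 e_{2} - \frac{3}{2} e_{12}
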